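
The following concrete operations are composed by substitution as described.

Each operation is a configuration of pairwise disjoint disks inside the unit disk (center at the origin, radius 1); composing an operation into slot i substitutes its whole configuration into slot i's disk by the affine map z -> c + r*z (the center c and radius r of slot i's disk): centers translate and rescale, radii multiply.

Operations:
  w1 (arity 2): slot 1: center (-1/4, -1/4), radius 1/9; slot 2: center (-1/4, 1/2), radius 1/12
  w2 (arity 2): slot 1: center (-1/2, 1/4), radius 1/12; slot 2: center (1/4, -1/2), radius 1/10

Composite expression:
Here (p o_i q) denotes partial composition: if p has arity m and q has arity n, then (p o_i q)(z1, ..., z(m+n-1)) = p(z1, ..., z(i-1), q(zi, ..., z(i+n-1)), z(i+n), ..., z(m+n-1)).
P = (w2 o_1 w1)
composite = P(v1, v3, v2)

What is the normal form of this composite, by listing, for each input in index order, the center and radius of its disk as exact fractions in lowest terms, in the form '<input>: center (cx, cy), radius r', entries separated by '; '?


v1: center (-25/48, 11/48), radius 1/108; v2: center (1/4, -1/2), radius 1/10; v3: center (-25/48, 7/24), radius 1/144

Follow each v-input down from w2: c' goes to c + r*c', radius to r*r'.
for v1, the 2-step affine chain lands on center (-25/48, 11/48), radius 1/108
for v3, the 2-step affine chain lands on center (-25/48, 7/24), radius 1/144
for v2, the 1-step affine chain lands on center (1/4, -1/2), radius 1/10


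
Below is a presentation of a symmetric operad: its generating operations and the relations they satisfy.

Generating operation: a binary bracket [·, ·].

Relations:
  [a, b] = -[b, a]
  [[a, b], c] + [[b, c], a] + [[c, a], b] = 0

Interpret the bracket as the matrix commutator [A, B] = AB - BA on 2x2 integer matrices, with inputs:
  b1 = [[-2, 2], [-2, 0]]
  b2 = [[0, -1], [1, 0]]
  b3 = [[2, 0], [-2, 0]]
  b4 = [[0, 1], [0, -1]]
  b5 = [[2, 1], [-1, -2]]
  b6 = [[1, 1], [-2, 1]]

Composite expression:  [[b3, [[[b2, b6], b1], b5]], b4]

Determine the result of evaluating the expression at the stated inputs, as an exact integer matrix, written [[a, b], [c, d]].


[b2, b6] = [[1, 0], [0, -1]]
[[b2, b6], b1] = [[0, 4], [4, 0]]
[[[b2, b6], b1], b5] = [[-8, -16], [16, 8]]
[b3, [[[b2, b6], b1], b5]] = [[-32, -32], [0, 32]]
[[b3, [[[b2, b6], b1], b5]], b4] = [[0, -32], [0, 0]]

[[0, -32], [0, 0]]


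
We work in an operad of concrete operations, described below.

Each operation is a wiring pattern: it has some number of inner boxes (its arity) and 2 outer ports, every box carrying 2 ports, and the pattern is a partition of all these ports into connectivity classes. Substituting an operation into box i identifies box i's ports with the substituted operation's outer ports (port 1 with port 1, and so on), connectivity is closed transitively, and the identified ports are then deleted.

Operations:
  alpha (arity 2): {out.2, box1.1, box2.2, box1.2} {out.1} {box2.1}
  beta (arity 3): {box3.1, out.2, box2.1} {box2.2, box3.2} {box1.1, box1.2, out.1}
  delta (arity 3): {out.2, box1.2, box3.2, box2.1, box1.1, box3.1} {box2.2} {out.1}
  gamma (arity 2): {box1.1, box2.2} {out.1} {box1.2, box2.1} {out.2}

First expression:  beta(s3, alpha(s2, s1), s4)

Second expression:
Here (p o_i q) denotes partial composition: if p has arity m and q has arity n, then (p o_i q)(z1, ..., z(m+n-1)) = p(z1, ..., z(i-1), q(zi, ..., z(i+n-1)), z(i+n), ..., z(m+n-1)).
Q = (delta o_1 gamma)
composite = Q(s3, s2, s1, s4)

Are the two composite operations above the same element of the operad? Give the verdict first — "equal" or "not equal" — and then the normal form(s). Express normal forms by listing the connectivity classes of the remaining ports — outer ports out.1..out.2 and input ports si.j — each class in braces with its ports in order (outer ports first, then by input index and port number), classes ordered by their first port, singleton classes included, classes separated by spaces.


not equal — first {out.1, s3.1, s3.2} {out.2, s4.1} {s1.1} {s1.2, s2.1, s2.2, s4.2}, second {out.1} {out.2, s1.1, s4.1, s4.2} {s1.2} {s2.1, s3.2} {s2.2, s3.1}

In normal form, the first expression is {out.1, s3.1, s3.2} {out.2, s4.1} {s1.1} {s1.2, s2.1, s2.2, s4.2}
In normal form, the second expression is {out.1} {out.2, s1.1, s4.1, s4.2} {s1.2} {s2.1, s3.2} {s2.2, s3.1}
Different reductions; not equal.


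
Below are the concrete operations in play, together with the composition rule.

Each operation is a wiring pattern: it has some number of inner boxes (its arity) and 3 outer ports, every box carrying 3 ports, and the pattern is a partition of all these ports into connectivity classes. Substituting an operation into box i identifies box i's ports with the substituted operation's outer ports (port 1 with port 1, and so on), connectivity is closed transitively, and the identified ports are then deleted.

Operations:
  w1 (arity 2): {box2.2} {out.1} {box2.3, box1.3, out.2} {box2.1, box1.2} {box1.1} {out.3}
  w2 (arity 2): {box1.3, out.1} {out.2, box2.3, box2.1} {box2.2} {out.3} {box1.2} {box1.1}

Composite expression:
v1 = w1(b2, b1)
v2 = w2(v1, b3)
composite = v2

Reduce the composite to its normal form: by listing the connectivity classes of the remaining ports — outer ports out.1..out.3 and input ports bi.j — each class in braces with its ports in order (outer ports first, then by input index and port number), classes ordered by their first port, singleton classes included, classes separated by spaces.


Connectivity passes through glued w2-boundaries; trace each wire chain.
w1 over (b2, b1) gives {out.1} {out.2, b1.3, b2.3} {out.3} {b1.1, b2.2} {b1.2} {b2.1}, out.j being that stage's outer ports
w2 over (b2, b1, b3) gives {out.1} {out.2, b3.1, b3.3} {out.3} {b1.1, b2.2} {b1.2} {b1.3, b2.3} {b2.1} {b3.2}, out.j being that stage's outer ports

{out.1} {out.2, b3.1, b3.3} {out.3} {b1.1, b2.2} {b1.2} {b1.3, b2.3} {b2.1} {b3.2}


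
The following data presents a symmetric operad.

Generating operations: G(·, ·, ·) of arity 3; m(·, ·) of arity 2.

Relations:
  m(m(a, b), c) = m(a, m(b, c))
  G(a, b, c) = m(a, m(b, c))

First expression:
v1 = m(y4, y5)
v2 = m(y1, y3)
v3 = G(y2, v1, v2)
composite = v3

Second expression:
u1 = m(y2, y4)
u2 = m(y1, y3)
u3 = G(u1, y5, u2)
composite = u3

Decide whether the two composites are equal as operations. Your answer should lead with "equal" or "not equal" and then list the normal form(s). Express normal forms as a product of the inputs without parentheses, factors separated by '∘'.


The first composite normalizes to y2 ∘ y4 ∘ y5 ∘ y1 ∘ y3
The second composite normalizes to y2 ∘ y4 ∘ y5 ∘ y1 ∘ y3
Same normal form: equal.

equal; the common form is y2 ∘ y4 ∘ y5 ∘ y1 ∘ y3


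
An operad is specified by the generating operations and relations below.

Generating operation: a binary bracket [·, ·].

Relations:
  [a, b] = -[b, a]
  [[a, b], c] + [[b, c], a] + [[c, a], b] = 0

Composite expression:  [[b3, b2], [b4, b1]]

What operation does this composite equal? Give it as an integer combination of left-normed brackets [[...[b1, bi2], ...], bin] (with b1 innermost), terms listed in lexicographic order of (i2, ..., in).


-[[[b1, b4], b2], b3] + [[[b1, b4], b3], b2]

A multilinear Lie element is pinned by b1-initial words (b1 innermost).
Composite bracket: [[b3, b2], [b4, b1]]
Under [a, b] = ab - ba we get 8 signed associative words (2^3 = 8).
Only words starting with b1 matter:
  the word b1b4b2b3 carries sign -1 and contributes -[[[b1, b4], b2], b3]
  the word b1b4b3b2 carries sign +1 and contributes +[[[b1, b4], b3], b2]


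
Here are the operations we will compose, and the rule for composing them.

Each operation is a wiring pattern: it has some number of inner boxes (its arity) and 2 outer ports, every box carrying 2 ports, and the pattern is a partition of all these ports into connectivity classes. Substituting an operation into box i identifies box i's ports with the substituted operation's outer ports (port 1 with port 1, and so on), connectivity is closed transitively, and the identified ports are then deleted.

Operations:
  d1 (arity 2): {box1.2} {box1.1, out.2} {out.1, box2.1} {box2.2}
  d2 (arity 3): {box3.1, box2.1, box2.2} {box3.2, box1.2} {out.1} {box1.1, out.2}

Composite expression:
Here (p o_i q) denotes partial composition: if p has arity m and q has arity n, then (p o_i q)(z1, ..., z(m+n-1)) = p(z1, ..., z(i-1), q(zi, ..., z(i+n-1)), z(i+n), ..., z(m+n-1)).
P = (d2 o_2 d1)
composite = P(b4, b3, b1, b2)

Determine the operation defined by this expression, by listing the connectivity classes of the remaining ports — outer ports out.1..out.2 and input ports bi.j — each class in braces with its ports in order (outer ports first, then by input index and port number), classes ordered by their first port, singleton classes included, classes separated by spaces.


Treat the ports identified at d2 as solder joints: merge, then drop.
after d1, the pattern on (b3, b1) reads {out.1, b1.1} {out.2, b3.1} {b1.2} {b3.2} (out.j = its outer ports)
after d2, the pattern on (b4, b3, b1, b2) reads {out.1} {out.2, b4.1} {b1.1, b2.1, b3.1} {b1.2} {b2.2, b4.2} {b3.2} (out.j = its outer ports)

{out.1} {out.2, b4.1} {b1.1, b2.1, b3.1} {b1.2} {b2.2, b4.2} {b3.2}


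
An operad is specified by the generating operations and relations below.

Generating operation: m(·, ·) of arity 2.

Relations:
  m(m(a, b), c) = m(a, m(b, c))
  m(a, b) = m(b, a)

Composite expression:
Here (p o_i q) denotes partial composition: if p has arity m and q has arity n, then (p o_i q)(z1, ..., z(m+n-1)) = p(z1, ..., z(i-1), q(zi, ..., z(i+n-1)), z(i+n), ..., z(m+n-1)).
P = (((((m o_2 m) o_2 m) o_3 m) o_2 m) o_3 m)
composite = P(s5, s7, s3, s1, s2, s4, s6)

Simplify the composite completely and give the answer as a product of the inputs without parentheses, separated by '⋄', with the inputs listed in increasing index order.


s1 ⋄ s2 ⋄ s3 ⋄ s4 ⋄ s5 ⋄ s6 ⋄ s7

Reordering under m is free, so list the s-inputs canonically.
m(s3, s1) spells out as s3 ⋄ s1
m(s7, m(s3, s1)) spells out as s7 ⋄ s3 ⋄ s1
m(s2, s4) spells out as s2 ⋄ s4
m(m(s7, m(s3, s1)), m(s2, s4)) spells out as s7 ⋄ s3 ⋄ s1 ⋄ s2 ⋄ s4
m(m(m(s7, m(s3, s1)), m(s2, s4)), s6) spells out as s7 ⋄ s3 ⋄ s1 ⋄ s2 ⋄ s4 ⋄ s6
m(s5, m(m(m(s7, m(s3, s1)), m(s2, s4)), s6)) spells out as s5 ⋄ s7 ⋄ s3 ⋄ s1 ⋄ s2 ⋄ s4 ⋄ s6
rearranged into index order: s1 ⋄ s2 ⋄ s3 ⋄ s4 ⋄ s5 ⋄ s6 ⋄ s7


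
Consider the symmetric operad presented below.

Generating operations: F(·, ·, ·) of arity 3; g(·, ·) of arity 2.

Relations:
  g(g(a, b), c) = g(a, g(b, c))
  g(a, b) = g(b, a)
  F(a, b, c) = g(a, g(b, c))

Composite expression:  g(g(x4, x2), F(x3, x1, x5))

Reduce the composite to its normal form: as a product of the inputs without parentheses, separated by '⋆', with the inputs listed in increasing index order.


Any arrangement under g is one operation, so sort the x-inputs.
g(x4, x2) collapses to x4 ⋆ x2
F(x3, x1, x5) collapses to x3 ⋆ x1 ⋆ x5
g(g(x4, x2), F(x3, x1, x5)) collapses to x4 ⋆ x2 ⋆ x3 ⋆ x1 ⋆ x5
commutativity sorts the factors: x1 ⋆ x2 ⋆ x3 ⋆ x4 ⋆ x5

x1 ⋆ x2 ⋆ x3 ⋆ x4 ⋆ x5


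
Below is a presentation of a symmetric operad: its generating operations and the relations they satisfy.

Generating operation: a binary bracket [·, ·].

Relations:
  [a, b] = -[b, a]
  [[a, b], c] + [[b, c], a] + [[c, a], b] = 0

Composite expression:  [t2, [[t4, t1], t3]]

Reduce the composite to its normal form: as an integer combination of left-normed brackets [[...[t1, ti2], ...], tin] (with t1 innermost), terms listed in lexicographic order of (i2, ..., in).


[[[t1, t4], t3], t2]

A multilinear Lie element is pinned by t1-initial words (t1 innermost).
Composite bracket: [t2, [[t4, t1], t3]]
Each bracket splits as ab - ba, giving 8 signed words (2^3 = 8).
Collect the words opening with t1:
  from t1t4t3t2, sign +1: term +[[[t1, t4], t3], t2]


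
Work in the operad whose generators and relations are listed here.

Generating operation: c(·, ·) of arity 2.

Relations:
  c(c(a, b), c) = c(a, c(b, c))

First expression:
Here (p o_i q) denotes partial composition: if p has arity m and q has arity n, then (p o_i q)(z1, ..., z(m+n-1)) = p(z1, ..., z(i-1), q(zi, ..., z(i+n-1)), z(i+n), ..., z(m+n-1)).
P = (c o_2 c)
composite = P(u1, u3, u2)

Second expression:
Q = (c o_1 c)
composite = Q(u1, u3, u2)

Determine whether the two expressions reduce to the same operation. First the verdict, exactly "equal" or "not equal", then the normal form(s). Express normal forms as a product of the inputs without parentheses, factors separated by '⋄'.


equal: each reduces to u1 ⋄ u3 ⋄ u2


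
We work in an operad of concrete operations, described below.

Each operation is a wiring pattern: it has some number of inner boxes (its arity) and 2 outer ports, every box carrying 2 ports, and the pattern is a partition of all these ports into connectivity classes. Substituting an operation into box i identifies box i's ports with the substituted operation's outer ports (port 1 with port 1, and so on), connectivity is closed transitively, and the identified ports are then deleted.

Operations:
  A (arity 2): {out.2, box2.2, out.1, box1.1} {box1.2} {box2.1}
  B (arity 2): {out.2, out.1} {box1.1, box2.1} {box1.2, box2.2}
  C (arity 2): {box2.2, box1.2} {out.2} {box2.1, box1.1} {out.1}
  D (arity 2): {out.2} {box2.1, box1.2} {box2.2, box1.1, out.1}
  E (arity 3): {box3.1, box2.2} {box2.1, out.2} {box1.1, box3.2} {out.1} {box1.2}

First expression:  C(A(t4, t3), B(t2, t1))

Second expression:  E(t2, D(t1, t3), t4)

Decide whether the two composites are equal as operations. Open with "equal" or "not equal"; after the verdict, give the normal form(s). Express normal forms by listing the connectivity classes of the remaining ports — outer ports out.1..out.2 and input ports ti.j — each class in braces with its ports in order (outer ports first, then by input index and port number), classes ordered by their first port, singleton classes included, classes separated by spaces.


not equal; first: {out.1} {out.2} {t1.1, t2.1} {t1.2, t2.2} {t3.1} {t3.2, t4.1} {t4.2}; second: {out.1} {out.2, t1.1, t3.2} {t1.2, t3.1} {t2.1, t4.2} {t2.2} {t4.1}

Normal form of the first expression: {out.1} {out.2} {t1.1, t2.1} {t1.2, t2.2} {t3.1} {t3.2, t4.1} {t4.2}
Normal form of the second expression: {out.1} {out.2, t1.1, t3.2} {t1.2, t3.1} {t2.1, t4.2} {t2.2} {t4.1}
Distinct normal forms: not equal.


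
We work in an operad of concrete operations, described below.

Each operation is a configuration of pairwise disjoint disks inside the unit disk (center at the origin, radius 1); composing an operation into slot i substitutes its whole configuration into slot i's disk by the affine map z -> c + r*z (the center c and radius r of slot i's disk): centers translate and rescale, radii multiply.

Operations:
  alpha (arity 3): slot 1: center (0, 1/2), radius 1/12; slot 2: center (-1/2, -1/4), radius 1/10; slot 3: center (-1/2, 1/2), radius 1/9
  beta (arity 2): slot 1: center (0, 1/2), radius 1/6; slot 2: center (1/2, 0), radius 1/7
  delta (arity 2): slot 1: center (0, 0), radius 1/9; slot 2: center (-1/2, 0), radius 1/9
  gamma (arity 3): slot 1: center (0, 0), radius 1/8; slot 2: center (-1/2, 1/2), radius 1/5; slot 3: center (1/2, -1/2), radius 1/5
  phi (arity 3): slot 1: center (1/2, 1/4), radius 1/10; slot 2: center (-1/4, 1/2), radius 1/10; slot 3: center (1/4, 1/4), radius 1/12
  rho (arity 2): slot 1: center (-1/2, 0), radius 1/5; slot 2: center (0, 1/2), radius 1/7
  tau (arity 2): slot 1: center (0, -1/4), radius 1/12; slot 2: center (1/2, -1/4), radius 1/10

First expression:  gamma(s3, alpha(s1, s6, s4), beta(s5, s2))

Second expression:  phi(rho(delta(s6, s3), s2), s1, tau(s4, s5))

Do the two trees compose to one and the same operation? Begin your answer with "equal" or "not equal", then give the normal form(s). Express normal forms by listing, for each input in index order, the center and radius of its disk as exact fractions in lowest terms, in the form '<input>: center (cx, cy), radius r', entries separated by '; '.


not equal: they reduce to s1: center (-1/2, 3/5), radius 1/60; s2: center (3/5, -1/2), radius 1/35; s3: center (0, 0), radius 1/8; s4: center (-3/5, 3/5), radius 1/45; s5: center (1/2, -2/5), radius 1/30; s6: center (-3/5, 9/20), radius 1/50 and s1: center (-1/4, 1/2), radius 1/10; s2: center (1/2, 3/10), radius 1/70; s3: center (11/25, 1/4), radius 1/450; s4: center (1/4, 11/48), radius 1/144; s5: center (7/24, 11/48), radius 1/120; s6: center (9/20, 1/4), radius 1/450


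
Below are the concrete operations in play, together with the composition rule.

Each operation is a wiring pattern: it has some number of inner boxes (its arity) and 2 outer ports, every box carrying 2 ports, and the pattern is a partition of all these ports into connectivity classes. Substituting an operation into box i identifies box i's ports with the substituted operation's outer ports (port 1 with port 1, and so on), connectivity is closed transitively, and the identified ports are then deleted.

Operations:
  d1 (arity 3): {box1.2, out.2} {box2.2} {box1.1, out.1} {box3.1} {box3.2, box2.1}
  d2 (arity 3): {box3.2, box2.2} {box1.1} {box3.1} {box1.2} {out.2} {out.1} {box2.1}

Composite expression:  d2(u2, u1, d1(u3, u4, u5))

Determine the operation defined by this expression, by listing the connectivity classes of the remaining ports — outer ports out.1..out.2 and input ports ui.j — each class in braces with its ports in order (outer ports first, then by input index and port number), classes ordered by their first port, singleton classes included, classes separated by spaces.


{out.1} {out.2} {u1.1} {u1.2, u3.2} {u2.1} {u2.2} {u3.1} {u4.1, u5.2} {u4.2} {u5.1}

Reachability decides: close wires over d2-identified ports.
after d1, the pattern on (u3, u4, u5) reads {out.1, u3.1} {out.2, u3.2} {u4.1, u5.2} {u4.2} {u5.1} (out.j = its outer ports)
after d2, the pattern on (u2, u1, u3, u4, u5) reads {out.1} {out.2} {u1.1} {u1.2, u3.2} {u2.1} {u2.2} {u3.1} {u4.1, u5.2} {u4.2} {u5.1} (out.j = its outer ports)


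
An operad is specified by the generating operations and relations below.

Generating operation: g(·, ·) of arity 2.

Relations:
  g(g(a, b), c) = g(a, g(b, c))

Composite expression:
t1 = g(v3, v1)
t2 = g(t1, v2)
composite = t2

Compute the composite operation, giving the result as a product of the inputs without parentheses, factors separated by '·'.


v3 · v1 · v2

Under associativity of g, the answer is the v's in reading order.
g(v3, v1) linearizes to v3 · v1
g(g(v3, v1), v2) linearizes to v3 · v1 · v2


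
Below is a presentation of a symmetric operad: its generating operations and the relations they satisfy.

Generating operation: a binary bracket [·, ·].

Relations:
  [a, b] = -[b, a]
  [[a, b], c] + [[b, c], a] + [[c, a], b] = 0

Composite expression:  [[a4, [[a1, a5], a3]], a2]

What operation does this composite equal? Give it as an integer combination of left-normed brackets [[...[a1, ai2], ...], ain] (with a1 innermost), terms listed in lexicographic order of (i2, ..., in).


-[[[[a1, a5], a3], a4], a2]

Skip Jacobi rewriting: expand, keep a1-initial words, read off terms.
Composite bracket: [[a4, [[a1, a5], a3]], a2]
Expanding via [a, b] = ab - ba: 16 signed words (2^4 = 16).
Collect the words opening with a1:
  from a1a5a3a4a2, sign -1: term -[[[[a1, a5], a3], a4], a2]


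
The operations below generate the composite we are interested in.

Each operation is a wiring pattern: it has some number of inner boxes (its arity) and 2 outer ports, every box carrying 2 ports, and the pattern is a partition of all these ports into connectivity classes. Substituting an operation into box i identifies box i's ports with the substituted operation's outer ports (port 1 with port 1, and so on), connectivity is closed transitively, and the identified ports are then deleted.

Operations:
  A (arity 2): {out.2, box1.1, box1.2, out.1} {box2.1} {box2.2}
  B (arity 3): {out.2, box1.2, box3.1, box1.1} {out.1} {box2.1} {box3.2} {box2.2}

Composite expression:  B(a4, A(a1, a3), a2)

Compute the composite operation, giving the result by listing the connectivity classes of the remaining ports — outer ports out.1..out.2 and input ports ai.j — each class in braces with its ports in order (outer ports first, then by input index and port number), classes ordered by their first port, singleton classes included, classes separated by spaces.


{out.1} {out.2, a2.1, a4.1, a4.2} {a1.1, a1.2} {a2.2} {a3.1} {a3.2}

After gluing at B, chains via deleted ports link the a-ports.
through A, on inputs (a1, a3): {out.1, out.2, a1.1, a1.2} {a3.1} {a3.2} (out.j = stage outer ports)
through B, on inputs (a4, a1, a3, a2): {out.1} {out.2, a2.1, a4.1, a4.2} {a1.1, a1.2} {a2.2} {a3.1} {a3.2} (out.j = stage outer ports)


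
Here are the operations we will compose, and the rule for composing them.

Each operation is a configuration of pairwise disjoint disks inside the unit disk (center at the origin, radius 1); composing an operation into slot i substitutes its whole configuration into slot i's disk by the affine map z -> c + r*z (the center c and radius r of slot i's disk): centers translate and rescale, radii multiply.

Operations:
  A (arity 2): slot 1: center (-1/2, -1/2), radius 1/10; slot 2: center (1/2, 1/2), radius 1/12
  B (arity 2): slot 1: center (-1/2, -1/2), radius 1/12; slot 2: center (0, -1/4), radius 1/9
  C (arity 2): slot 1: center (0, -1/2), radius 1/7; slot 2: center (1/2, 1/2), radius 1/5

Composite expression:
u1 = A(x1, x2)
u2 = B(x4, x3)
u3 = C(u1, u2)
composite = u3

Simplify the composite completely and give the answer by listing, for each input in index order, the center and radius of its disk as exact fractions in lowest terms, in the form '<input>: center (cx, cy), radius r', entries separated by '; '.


x1: center (-1/14, -4/7), radius 1/70; x2: center (1/14, -3/7), radius 1/84; x3: center (1/2, 9/20), radius 1/45; x4: center (2/5, 2/5), radius 1/60

Below C, radii multiply path by path; the x-disk centers shift.
for x1, the 2-step affine chain lands on center (-1/14, -4/7), radius 1/70
for x2, the 2-step affine chain lands on center (1/14, -3/7), radius 1/84
for x4, the 2-step affine chain lands on center (2/5, 2/5), radius 1/60
for x3, the 2-step affine chain lands on center (1/2, 9/20), radius 1/45


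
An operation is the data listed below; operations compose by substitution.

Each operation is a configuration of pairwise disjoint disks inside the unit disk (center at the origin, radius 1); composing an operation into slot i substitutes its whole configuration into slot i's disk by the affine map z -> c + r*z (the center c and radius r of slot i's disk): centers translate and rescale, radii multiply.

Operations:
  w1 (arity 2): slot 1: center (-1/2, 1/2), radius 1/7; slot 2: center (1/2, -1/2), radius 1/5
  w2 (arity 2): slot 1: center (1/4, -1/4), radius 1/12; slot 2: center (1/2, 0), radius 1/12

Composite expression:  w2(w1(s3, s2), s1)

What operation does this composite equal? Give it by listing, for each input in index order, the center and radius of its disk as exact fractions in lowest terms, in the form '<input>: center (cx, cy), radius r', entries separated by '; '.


Nesting under w2 composes maps z -> c + r*z down each s-path.
input s3: composing its 2 substitution steps yields center (5/24, -5/24), radius 1/84
input s2: composing its 2 substitution steps yields center (7/24, -7/24), radius 1/60
input s1: composing its 1 substitution step yields center (1/2, 0), radius 1/12

s1: center (1/2, 0), radius 1/12; s2: center (7/24, -7/24), radius 1/60; s3: center (5/24, -5/24), radius 1/84


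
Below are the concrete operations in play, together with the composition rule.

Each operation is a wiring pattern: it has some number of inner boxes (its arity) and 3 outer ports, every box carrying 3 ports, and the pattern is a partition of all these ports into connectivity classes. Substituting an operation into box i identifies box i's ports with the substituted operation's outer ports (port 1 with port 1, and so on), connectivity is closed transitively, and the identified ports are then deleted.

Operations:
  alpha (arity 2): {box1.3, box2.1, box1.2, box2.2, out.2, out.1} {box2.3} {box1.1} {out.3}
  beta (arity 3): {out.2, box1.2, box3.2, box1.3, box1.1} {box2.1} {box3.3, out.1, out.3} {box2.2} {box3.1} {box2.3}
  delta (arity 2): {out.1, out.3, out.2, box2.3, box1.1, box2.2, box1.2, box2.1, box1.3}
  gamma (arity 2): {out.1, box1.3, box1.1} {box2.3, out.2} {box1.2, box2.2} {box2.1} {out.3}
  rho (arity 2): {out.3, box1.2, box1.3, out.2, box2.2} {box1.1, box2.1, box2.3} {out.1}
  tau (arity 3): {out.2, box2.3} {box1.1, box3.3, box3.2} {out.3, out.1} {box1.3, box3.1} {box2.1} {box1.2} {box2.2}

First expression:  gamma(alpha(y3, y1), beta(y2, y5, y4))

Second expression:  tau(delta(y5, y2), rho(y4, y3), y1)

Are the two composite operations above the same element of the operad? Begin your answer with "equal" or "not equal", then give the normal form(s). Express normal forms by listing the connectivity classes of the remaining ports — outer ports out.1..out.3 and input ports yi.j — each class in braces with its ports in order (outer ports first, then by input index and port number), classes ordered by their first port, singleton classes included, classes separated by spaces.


not equal; the first gives {out.1, y1.1, y1.2, y2.1, y2.2, y2.3, y3.2, y3.3, y4.2} {out.2, y4.3} {out.3} {y1.3} {y3.1} {y4.1} {y5.1} {y5.2} {y5.3} and the second {out.1, out.3} {out.2, y3.2, y4.2, y4.3} {y1.1, y1.2, y1.3, y2.1, y2.2, y2.3, y5.1, y5.2, y5.3} {y3.1, y3.3, y4.1}

The first composite normalizes to {out.1, y1.1, y1.2, y2.1, y2.2, y2.3, y3.2, y3.3, y4.2} {out.2, y4.3} {out.3} {y1.3} {y3.1} {y4.1} {y5.1} {y5.2} {y5.3}
The second composite normalizes to {out.1, out.3} {out.2, y3.2, y4.2, y4.3} {y1.1, y1.2, y1.3, y2.1, y2.2, y2.3, y5.1, y5.2, y5.3} {y3.1, y3.3, y4.1}
They disagree, so not equal.


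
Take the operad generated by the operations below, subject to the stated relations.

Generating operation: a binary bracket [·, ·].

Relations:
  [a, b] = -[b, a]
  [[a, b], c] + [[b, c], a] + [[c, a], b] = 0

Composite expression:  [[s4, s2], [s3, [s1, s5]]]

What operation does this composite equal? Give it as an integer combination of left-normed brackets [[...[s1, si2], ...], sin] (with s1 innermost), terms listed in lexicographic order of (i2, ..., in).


-[[[[s1, s5], s3], s2], s4] + [[[[s1, s5], s3], s4], s2]

In the tensor algebra, words opening s1 carry the s1-anchored form.
Composite bracket: [[s4, s2], [s3, [s1, s5]]]
Full expansion: 16 signed words from ab - ba (2^4 = 16).
Words beginning with s1 determine it all:
  from s1s5s3s2s4, sign -1: term -[[[[s1, s5], s3], s2], s4]
  from s1s5s3s4s2, sign +1: term +[[[[s1, s5], s3], s4], s2]


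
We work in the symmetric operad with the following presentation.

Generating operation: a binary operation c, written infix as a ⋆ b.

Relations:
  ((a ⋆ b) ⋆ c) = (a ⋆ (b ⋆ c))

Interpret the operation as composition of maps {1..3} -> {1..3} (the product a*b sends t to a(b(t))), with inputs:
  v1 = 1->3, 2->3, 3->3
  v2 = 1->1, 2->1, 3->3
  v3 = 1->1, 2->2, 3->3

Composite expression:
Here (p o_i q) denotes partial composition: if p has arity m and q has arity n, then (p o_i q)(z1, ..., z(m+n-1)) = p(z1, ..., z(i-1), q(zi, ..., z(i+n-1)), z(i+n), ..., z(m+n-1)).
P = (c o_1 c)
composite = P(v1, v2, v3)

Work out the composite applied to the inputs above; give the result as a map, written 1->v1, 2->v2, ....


(v1 ⋆ v2) = 1->3, 2->3, 3->3
((v1 ⋆ v2) ⋆ v3) = 1->3, 2->3, 3->3

1->3, 2->3, 3->3


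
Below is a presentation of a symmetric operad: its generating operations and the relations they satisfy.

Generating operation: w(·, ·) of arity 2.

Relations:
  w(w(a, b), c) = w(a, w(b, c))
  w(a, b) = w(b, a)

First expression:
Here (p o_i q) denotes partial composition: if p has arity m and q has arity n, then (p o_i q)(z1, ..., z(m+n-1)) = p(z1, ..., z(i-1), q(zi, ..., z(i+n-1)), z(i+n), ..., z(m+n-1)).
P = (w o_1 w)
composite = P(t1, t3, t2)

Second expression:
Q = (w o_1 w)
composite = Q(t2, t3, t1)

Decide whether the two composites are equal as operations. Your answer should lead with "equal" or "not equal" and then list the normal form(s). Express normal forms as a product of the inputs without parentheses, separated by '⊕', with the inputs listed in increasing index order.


equal: each reduces to t1 ⊕ t2 ⊕ t3

Reducing the first expression gives t1 ⊕ t2 ⊕ t3
Reducing the second expression gives t1 ⊕ t2 ⊕ t3
One common form — equal.


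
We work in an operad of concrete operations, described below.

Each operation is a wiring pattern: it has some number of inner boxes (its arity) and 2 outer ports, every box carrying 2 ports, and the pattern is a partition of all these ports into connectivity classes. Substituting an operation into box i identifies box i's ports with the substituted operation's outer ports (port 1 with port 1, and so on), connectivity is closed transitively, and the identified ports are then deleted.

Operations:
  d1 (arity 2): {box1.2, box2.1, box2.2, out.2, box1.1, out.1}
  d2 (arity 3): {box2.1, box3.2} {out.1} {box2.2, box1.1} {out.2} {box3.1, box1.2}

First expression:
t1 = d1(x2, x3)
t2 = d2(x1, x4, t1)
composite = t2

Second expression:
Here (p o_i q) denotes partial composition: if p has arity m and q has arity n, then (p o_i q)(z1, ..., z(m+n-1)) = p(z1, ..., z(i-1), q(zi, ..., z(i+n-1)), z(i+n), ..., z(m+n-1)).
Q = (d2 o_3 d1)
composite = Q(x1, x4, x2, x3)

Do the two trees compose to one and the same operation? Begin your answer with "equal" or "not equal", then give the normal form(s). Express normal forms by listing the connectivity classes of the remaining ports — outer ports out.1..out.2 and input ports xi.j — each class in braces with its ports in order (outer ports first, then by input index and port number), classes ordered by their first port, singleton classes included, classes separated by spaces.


equal: each reduces to {out.1} {out.2} {x1.1, x4.2} {x1.2, x2.1, x2.2, x3.1, x3.2, x4.1}

The first composite normalizes to {out.1} {out.2} {x1.1, x4.2} {x1.2, x2.1, x2.2, x3.1, x3.2, x4.1}
The second composite normalizes to {out.1} {out.2} {x1.1, x4.2} {x1.2, x2.1, x2.2, x3.1, x3.2, x4.1}
Both agree, so they are equal.


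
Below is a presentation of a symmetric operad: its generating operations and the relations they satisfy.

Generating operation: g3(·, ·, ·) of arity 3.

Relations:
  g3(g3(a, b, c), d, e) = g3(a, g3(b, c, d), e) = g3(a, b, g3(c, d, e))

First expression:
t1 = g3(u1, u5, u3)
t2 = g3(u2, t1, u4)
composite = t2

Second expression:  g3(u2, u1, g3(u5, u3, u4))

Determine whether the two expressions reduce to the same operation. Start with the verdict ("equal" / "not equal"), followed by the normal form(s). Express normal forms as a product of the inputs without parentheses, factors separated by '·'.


equal; the common form is u2 · u1 · u5 · u3 · u4


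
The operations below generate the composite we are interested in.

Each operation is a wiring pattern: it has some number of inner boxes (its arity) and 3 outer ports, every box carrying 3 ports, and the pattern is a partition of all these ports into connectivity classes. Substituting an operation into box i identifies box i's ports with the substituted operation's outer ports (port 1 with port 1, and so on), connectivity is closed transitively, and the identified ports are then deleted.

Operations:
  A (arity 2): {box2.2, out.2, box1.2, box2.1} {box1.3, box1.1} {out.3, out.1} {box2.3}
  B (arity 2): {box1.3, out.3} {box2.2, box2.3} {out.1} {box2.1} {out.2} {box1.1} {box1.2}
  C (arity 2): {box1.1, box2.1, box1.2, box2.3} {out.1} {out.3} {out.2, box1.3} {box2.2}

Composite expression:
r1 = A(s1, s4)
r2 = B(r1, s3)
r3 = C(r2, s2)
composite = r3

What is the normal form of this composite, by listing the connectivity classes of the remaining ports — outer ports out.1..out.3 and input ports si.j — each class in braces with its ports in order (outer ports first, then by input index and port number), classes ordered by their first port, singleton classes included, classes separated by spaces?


{out.1} {out.2} {out.3} {s1.1, s1.3} {s1.2, s4.1, s4.2} {s2.1, s2.3} {s2.2} {s3.1} {s3.2, s3.3} {s4.3}

Treat the ports identified at C as solder joints: merge, then drop.
stage A: inputs (s1, s4), connectivity {out.1, out.3} {out.2, s1.2, s4.1, s4.2} {s1.1, s1.3} {s4.3}, out.j its boundary
stage B: inputs (s1, s4, s3), connectivity {out.1} {out.2} {out.3} {s1.1, s1.3} {s1.2, s4.1, s4.2} {s3.1} {s3.2, s3.3} {s4.3}, out.j its boundary
stage C: inputs (s1, s4, s3, s2), connectivity {out.1} {out.2} {out.3} {s1.1, s1.3} {s1.2, s4.1, s4.2} {s2.1, s2.3} {s2.2} {s3.1} {s3.2, s3.3} {s4.3}, out.j its boundary


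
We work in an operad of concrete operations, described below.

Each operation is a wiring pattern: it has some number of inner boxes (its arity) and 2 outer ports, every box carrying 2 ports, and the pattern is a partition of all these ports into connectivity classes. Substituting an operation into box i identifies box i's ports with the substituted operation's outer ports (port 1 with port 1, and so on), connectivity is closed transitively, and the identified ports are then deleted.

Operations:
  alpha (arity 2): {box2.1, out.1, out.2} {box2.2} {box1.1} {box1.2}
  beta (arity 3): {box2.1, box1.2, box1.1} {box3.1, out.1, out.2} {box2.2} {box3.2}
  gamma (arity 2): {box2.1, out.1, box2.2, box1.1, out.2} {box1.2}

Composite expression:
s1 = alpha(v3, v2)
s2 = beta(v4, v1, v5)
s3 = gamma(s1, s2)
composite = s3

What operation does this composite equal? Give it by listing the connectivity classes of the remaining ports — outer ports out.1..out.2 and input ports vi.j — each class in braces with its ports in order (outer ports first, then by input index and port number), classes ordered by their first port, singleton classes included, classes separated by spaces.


Substituting into gamma glues patterns; closure does the rest.
composing alpha on (v3, v2), with out.j its own outer ports: {out.1, out.2, v2.1} {v2.2} {v3.1} {v3.2}
composing beta on (v4, v1, v5), with out.j its own outer ports: {out.1, out.2, v5.1} {v1.1, v4.1, v4.2} {v1.2} {v5.2}
composing gamma on (v3, v2, v4, v1, v5), with out.j its own outer ports: {out.1, out.2, v2.1, v5.1} {v1.1, v4.1, v4.2} {v1.2} {v2.2} {v3.1} {v3.2} {v5.2}

{out.1, out.2, v2.1, v5.1} {v1.1, v4.1, v4.2} {v1.2} {v2.2} {v3.1} {v3.2} {v5.2}


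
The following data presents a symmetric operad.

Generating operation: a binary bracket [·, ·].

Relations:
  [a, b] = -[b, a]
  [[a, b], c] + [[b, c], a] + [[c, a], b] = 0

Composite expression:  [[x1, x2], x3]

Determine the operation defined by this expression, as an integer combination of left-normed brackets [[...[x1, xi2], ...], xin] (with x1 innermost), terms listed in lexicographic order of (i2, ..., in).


[[x1, x2], x3]

Antisymmetry and Jacobi reduce to x1-anchored left-normed brackets.
Composite bracket: [[x1, x2], x3]
Expanding via [a, b] = ab - ba: 4 signed words (2^2 = 4).
Only words starting with x1 matter:
  x1x2x3 appears with sign +1, giving the term +[[x1, x2], x3]


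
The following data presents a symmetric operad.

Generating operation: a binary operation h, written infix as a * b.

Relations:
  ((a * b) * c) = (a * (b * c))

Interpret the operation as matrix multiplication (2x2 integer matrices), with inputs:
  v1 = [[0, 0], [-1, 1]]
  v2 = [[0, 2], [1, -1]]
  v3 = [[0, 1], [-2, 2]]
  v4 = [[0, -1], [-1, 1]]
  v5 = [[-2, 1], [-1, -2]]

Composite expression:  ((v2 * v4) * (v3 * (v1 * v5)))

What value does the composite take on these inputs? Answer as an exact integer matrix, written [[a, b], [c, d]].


(v2 * v4) = [[-2, 2], [1, -2]]
(v1 * v5) = [[0, 0], [1, -3]]
(v3 * (v1 * v5)) = [[1, -3], [2, -6]]
((v2 * v4) * (v3 * (v1 * v5))) = [[2, -6], [-3, 9]]

[[2, -6], [-3, 9]]


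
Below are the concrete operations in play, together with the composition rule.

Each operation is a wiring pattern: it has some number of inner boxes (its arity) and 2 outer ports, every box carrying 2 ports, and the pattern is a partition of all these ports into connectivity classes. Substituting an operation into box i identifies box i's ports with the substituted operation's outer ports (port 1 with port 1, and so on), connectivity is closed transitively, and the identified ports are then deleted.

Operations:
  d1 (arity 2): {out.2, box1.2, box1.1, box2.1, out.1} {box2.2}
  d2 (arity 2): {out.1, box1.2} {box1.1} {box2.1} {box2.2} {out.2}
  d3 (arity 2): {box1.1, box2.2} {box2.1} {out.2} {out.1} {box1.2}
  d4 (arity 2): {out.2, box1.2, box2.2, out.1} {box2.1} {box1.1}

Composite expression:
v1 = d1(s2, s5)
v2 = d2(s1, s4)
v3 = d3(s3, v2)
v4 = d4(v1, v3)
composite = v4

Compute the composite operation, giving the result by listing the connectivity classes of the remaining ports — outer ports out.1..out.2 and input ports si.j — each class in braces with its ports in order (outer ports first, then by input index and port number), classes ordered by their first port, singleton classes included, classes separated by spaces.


Two ports join when wires chain via d4-identified ports.
stage d1: inputs (s2, s5), connectivity {out.1, out.2, s2.1, s2.2, s5.1} {s5.2}, out.j its boundary
stage d2: inputs (s1, s4), connectivity {out.1, s1.2} {out.2} {s1.1} {s4.1} {s4.2}, out.j its boundary
stage d3: inputs (s3, s1, s4), connectivity {out.1} {out.2} {s1.1} {s1.2} {s3.1} {s3.2} {s4.1} {s4.2}, out.j its boundary
stage d4: inputs (s2, s5, s3, s1, s4), connectivity {out.1, out.2, s2.1, s2.2, s5.1} {s1.1} {s1.2} {s3.1} {s3.2} {s4.1} {s4.2} {s5.2}, out.j its boundary

{out.1, out.2, s2.1, s2.2, s5.1} {s1.1} {s1.2} {s3.1} {s3.2} {s4.1} {s4.2} {s5.2}


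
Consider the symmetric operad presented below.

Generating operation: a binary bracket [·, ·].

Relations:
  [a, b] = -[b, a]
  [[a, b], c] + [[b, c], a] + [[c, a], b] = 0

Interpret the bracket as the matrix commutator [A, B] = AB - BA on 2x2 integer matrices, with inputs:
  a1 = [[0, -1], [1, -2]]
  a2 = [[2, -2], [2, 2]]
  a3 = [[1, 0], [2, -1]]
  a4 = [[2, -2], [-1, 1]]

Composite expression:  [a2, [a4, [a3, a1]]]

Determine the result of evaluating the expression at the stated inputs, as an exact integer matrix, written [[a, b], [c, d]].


[a3, a1] = [[2, -2], [2, -2]]
[a4, [a3, a1]] = [[-6, 6], [-6, 6]]
[a2, [a4, [a3, a1]]] = [[0, -24], [-24, 0]]

[[0, -24], [-24, 0]]


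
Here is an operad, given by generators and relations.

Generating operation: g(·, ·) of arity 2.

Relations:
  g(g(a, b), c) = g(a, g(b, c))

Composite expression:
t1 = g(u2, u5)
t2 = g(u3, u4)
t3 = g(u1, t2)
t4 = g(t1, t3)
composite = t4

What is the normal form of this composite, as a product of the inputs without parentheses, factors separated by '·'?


u2 · u5 · u1 · u3 · u4

Associativity of g dissolves the nesting; only the u-input order survives.
g(u2, u5) flattens to u2 · u5
g(u3, u4) flattens to u3 · u4
g(u1, g(u3, u4)) flattens to u1 · u3 · u4
g(g(u2, u5), g(u1, g(u3, u4))) flattens to u2 · u5 · u1 · u3 · u4


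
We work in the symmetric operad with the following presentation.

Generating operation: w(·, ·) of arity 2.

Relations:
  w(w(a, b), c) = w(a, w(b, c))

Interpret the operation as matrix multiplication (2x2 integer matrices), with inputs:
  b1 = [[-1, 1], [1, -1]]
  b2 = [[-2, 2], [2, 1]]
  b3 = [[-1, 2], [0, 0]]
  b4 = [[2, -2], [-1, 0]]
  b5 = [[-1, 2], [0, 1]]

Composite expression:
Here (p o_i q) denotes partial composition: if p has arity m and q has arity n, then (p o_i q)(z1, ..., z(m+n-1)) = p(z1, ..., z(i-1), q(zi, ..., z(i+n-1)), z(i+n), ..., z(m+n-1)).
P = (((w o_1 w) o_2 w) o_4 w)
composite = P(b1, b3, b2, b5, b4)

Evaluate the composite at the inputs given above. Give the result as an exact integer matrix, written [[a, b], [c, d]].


[[24, -12], [-24, 12]]

w(b3, b2) = [[6, 0], [0, 0]]
w(b1, w(b3, b2)) = [[-6, 0], [6, 0]]
w(b5, b4) = [[-4, 2], [-1, 0]]
w(w(b1, w(b3, b2)), w(b5, b4)) = [[24, -12], [-24, 12]]


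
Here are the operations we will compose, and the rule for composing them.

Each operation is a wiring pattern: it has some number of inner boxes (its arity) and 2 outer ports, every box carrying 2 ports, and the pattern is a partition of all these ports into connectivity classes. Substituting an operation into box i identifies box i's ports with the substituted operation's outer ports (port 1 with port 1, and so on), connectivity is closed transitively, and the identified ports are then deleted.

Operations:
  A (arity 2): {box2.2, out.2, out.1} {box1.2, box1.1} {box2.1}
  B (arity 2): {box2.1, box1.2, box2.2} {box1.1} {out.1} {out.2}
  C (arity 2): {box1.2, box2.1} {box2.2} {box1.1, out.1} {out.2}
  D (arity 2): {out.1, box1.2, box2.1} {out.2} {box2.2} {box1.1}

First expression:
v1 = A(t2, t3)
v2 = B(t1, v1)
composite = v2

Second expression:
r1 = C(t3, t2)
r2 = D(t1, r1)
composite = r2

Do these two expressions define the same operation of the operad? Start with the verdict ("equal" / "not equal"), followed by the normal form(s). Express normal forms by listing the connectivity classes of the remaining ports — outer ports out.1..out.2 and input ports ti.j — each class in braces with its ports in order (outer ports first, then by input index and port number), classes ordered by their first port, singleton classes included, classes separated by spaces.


not equal: they reduce to {out.1} {out.2} {t1.1} {t1.2, t3.2} {t2.1, t2.2} {t3.1} and {out.1, t1.2, t3.1} {out.2} {t1.1} {t2.1, t3.2} {t2.2}

Reducing the first expression gives {out.1} {out.2} {t1.1} {t1.2, t3.2} {t2.1, t2.2} {t3.1}
Reducing the second expression gives {out.1, t1.2, t3.1} {out.2} {t1.1} {t2.1, t3.2} {t2.2}
No match — not equal.
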